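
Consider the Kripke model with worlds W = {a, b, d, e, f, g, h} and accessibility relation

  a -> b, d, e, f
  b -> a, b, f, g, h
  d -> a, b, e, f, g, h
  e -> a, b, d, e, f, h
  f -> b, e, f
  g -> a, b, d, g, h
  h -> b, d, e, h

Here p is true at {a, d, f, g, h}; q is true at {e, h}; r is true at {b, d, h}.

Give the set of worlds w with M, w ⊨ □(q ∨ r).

{h}

a: successors {b, d, e, f}; q ∨ r there: b:T, d:T, e:T, f:F. ✗
b: successors {a, b, f, g, h}; q ∨ r there: a:F, b:T, f:F, g:F, h:T. ✗
d: successors {a, b, e, f, g, h}; q ∨ r there: a:F, b:T, e:T, f:F, g:F, h:T. ✗
e: successors {a, b, d, e, f, h}; q ∨ r there: a:F, b:T, d:T, e:T, f:F, h:T. ✗
f: successors {b, e, f}; q ∨ r there: b:T, e:T, f:F. ✗
g: successors {a, b, d, g, h}; q ∨ r there: a:F, b:T, d:T, g:F, h:T. ✗
h: successors {b, d, e, h}; q ∨ r there: b:T, d:T, e:T, h:T. ✓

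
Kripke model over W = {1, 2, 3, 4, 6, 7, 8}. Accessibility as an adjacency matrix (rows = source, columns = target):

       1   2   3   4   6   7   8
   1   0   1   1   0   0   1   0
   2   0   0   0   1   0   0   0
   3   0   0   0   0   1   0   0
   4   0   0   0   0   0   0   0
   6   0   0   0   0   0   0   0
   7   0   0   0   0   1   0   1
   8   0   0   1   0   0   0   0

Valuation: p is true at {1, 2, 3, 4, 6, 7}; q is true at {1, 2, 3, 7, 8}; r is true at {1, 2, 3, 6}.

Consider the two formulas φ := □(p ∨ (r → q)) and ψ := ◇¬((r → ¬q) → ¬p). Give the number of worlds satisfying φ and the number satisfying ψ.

7 and 4

For □(p ∨ (r → q)):
1: successors {2, 3, 7}; p ∨ (r → q) there: 2:T, 3:T, 7:T. ✓
2: successors {4}; p ∨ (r → q) there: 4:T. ✓
3: successors {6}; p ∨ (r → q) there: 6:T. ✓
4: no successors, so □(p ∨ (r → q)) holds vacuously. ✓
6: no successors, so □(p ∨ (r → q)) holds vacuously. ✓
7: successors {6, 8}; p ∨ (r → q) there: 6:T, 8:T. ✓
8: successors {3}; p ∨ (r → q) there: 3:T. ✓
— 7 worlds.
For ◇¬((r → ¬q) → ¬p):
1: successors {2, 3, 7}; ¬((r → ¬q) → ¬p) there: 2:F, 3:F, 7:T. ✓
2: successors {4}; ¬((r → ¬q) → ¬p) there: 4:T. ✓
3: successors {6}; ¬((r → ¬q) → ¬p) there: 6:T. ✓
4: no successors, so ◇¬((r → ¬q) → ¬p) fails. ✗
6: no successors, so ◇¬((r → ¬q) → ¬p) fails. ✗
7: successors {6, 8}; ¬((r → ¬q) → ¬p) there: 6:T, 8:F. ✓
8: successors {3}; ¬((r → ¬q) → ¬p) there: 3:F. ✗
— 4 worlds.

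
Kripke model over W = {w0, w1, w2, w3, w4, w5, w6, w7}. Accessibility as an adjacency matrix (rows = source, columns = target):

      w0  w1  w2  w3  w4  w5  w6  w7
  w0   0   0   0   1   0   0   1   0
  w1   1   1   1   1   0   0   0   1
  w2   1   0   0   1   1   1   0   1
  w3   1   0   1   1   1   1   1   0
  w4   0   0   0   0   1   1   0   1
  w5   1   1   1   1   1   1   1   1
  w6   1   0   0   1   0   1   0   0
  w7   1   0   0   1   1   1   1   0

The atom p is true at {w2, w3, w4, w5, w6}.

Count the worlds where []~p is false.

w0: successors {w3, w6}; ~p there: w3:F, w6:F. ✗
w1: successors {w0, w1, w2, w3, w7}; ~p there: w0:T, w1:T, w2:F, w3:F, w7:T. ✗
w2: successors {w0, w3, w4, w5, w7}; ~p there: w0:T, w3:F, w4:F, w5:F, w7:T. ✗
w3: successors {w0, w2, w3, w4, w5, w6}; ~p there: w0:T, w2:F, w3:F, w4:F, w5:F, w6:F. ✗
w4: successors {w4, w5, w7}; ~p there: w4:F, w5:F, w7:T. ✗
w5: successors {w0, w1, w2, w3, w4, w5, w6, w7}; ~p there: w0:T, w1:T, w2:F, w3:F, w4:F, w5:F, w6:F, w7:T. ✗
w6: successors {w0, w3, w5}; ~p there: w0:T, w3:F, w5:F. ✗
w7: successors {w0, w3, w4, w5, w6}; ~p there: w0:T, w3:F, w4:F, w5:F, w6:F. ✗
Satisfying worlds: ∅.
So []~p fails at the other 8 worlds.

8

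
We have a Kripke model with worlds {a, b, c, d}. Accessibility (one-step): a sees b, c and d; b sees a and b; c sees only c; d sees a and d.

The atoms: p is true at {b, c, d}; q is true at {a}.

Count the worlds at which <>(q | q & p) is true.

2

a: successors {b, c, d}; q | q & p there: b:F, c:F, d:F. ✗
b: successors {a, b}; q | q & p there: a:T, b:F. ✓
c: successors {c}; q | q & p there: c:F. ✗
d: successors {a, d}; q | q & p there: a:T, d:F. ✓
Satisfying worlds: {b, d}.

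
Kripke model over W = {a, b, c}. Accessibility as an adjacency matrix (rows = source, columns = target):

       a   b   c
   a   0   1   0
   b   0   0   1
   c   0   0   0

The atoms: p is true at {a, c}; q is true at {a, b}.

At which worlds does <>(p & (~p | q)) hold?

a: successors {b}; p & (~p | q) there: b:F. ✗
b: successors {c}; p & (~p | q) there: c:F. ✗
c: no successors, so <>(p & (~p | q)) fails. ✗

∅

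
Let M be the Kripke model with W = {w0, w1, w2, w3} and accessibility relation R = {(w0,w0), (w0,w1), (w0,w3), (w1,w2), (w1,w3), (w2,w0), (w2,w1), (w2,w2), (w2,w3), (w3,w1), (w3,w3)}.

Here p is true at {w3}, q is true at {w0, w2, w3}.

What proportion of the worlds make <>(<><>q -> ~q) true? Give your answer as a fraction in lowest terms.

w0: successors {w0, w1, w3}; <><>q -> ~q there: w0:F, w1:T, w3:F. ✓
w1: successors {w2, w3}; <><>q -> ~q there: w2:F, w3:F. ✗
w2: successors {w0, w1, w2, w3}; <><>q -> ~q there: w0:F, w1:T, w2:F, w3:F. ✓
w3: successors {w1, w3}; <><>q -> ~q there: w1:T, w3:F. ✓
That's 3 of 4 worlds, so 3/4.

3/4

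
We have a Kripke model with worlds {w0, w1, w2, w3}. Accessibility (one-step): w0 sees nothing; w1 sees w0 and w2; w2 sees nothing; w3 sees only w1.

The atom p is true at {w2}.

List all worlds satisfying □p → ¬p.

w0: □p is T, ¬p is T. ✓
w1: □p is F, ¬p is T. ✓
w2: □p is T, ¬p is F. ✗
w3: □p is F, ¬p is T. ✓

{w0, w1, w3}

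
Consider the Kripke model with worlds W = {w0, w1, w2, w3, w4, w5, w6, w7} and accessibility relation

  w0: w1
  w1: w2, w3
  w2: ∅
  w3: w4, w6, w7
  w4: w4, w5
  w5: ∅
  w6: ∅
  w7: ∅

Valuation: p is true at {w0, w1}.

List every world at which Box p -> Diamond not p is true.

{w1, w3, w4}

w0: Box p is T, Diamond not p is F. ✗
w1: Box p is F, Diamond not p is T. ✓
w2: Box p is T, Diamond not p is F. ✗
w3: Box p is F, Diamond not p is T. ✓
w4: Box p is F, Diamond not p is T. ✓
w5: Box p is T, Diamond not p is F. ✗
w6: Box p is T, Diamond not p is F. ✗
w7: Box p is T, Diamond not p is F. ✗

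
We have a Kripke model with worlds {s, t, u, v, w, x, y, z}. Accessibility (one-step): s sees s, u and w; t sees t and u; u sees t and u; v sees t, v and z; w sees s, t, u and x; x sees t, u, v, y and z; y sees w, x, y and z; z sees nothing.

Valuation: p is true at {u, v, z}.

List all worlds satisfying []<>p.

{s, t, u, w, z}

s: successors {s, u, w}; <>p there: s:T, u:T, w:T. ✓
t: successors {t, u}; <>p there: t:T, u:T. ✓
u: successors {t, u}; <>p there: t:T, u:T. ✓
v: successors {t, v, z}; <>p there: t:T, v:T, z:F. ✗
w: successors {s, t, u, x}; <>p there: s:T, t:T, u:T, x:T. ✓
x: successors {t, u, v, y, z}; <>p there: t:T, u:T, v:T, y:T, z:F. ✗
y: successors {w, x, y, z}; <>p there: w:T, x:T, y:T, z:F. ✗
z: no successors, so []<>p holds vacuously. ✓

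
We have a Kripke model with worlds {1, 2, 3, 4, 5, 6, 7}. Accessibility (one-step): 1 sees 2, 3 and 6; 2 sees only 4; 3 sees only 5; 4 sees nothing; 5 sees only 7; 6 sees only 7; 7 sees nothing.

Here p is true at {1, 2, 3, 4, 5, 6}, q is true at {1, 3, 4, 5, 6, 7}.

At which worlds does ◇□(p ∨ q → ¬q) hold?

1: successors {2, 3, 6}; □(p ∨ q → ¬q) there: 2:F, 3:F, 6:F. ✗
2: successors {4}; □(p ∨ q → ¬q) there: 4:T. ✓
3: successors {5}; □(p ∨ q → ¬q) there: 5:F. ✗
4: no successors, so ◇□(p ∨ q → ¬q) fails. ✗
5: successors {7}; □(p ∨ q → ¬q) there: 7:T. ✓
6: successors {7}; □(p ∨ q → ¬q) there: 7:T. ✓
7: no successors, so ◇□(p ∨ q → ¬q) fails. ✗

{2, 5, 6}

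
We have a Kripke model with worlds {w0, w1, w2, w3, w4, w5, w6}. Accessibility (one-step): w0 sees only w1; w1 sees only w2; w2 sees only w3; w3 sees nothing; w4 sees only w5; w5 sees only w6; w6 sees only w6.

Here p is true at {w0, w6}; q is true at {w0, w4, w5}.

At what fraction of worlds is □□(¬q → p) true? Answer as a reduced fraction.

w0: successors {w1}; □(¬q → p) there: w1:F. ✗
w1: successors {w2}; □(¬q → p) there: w2:F. ✗
w2: successors {w3}; □(¬q → p) there: w3:T. ✓
w3: no successors, so □□(¬q → p) holds vacuously. ✓
w4: successors {w5}; □(¬q → p) there: w5:T. ✓
w5: successors {w6}; □(¬q → p) there: w6:T. ✓
w6: successors {w6}; □(¬q → p) there: w6:T. ✓
That's 5 of 7 worlds, so 5/7.

5/7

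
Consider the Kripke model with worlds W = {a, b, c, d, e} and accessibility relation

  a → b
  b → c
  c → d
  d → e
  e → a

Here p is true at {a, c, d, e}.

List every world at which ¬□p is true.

{a}

a: □p is F. ✓
b: □p is T. ✗
c: □p is T. ✗
d: □p is T. ✗
e: □p is T. ✗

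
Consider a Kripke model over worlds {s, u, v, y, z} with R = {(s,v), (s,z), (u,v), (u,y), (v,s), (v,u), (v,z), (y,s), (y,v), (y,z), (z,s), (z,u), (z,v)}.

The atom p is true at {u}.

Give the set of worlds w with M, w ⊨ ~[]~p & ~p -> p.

s: ~[]~p & ~p is F, p is F. ✓
u: ~[]~p & ~p is F, p is T. ✓
v: ~[]~p & ~p is T, p is F. ✗
y: ~[]~p & ~p is F, p is F. ✓
z: ~[]~p & ~p is T, p is F. ✗

{s, u, y}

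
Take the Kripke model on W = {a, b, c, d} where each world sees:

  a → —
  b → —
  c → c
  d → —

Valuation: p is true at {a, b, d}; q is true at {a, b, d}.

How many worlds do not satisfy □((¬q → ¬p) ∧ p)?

1

a: no successors, so □((¬q → ¬p) ∧ p) holds vacuously. ✓
b: no successors, so □((¬q → ¬p) ∧ p) holds vacuously. ✓
c: successors {c}; (¬q → ¬p) ∧ p there: c:F. ✗
d: no successors, so □((¬q → ¬p) ∧ p) holds vacuously. ✓
Satisfying worlds: {a, b, d}.
So □((¬q → ¬p) ∧ p) fails at the other 1 world.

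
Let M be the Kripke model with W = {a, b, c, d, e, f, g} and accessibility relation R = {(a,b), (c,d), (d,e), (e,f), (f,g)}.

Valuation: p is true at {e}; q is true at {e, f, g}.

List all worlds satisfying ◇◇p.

{c}

a: successors {b}; ◇p there: b:F. ✗
b: no successors, so ◇◇p fails. ✗
c: successors {d}; ◇p there: d:T. ✓
d: successors {e}; ◇p there: e:F. ✗
e: successors {f}; ◇p there: f:F. ✗
f: successors {g}; ◇p there: g:F. ✗
g: no successors, so ◇◇p fails. ✗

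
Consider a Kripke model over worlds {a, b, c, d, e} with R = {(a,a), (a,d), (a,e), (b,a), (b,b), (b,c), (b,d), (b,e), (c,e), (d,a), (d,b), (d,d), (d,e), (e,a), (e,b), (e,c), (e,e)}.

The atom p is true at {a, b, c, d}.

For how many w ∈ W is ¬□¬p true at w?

a: □¬p is F. ✓
b: □¬p is F. ✓
c: □¬p is T. ✗
d: □¬p is F. ✓
e: □¬p is F. ✓
Satisfying worlds: {a, b, d, e}.

4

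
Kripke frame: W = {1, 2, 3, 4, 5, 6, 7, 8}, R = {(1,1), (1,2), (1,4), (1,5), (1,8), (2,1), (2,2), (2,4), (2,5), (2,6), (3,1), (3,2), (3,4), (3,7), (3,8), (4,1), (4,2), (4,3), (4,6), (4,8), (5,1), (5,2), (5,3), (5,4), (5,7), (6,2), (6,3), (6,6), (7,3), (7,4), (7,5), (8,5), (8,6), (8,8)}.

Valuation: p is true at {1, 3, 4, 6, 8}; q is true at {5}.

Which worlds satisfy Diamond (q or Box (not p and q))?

{1, 2, 7, 8}

1: successors {1, 2, 4, 5, 8}; q or Box (not p and q) there: 1:F, 2:F, 4:F, 5:T, 8:F. ✓
2: successors {1, 2, 4, 5, 6}; q or Box (not p and q) there: 1:F, 2:F, 4:F, 5:T, 6:F. ✓
3: successors {1, 2, 4, 7, 8}; q or Box (not p and q) there: 1:F, 2:F, 4:F, 7:F, 8:F. ✗
4: successors {1, 2, 3, 6, 8}; q or Box (not p and q) there: 1:F, 2:F, 3:F, 6:F, 8:F. ✗
5: successors {1, 2, 3, 4, 7}; q or Box (not p and q) there: 1:F, 2:F, 3:F, 4:F, 7:F. ✗
6: successors {2, 3, 6}; q or Box (not p and q) there: 2:F, 3:F, 6:F. ✗
7: successors {3, 4, 5}; q or Box (not p and q) there: 3:F, 4:F, 5:T. ✓
8: successors {5, 6, 8}; q or Box (not p and q) there: 5:T, 6:F, 8:F. ✓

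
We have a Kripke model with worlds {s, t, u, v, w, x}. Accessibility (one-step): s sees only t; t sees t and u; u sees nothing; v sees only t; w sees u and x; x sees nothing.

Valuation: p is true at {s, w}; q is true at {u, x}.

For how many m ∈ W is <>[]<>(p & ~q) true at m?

2

s: successors {t}; []<>(p & ~q) there: t:F. ✗
t: successors {t, u}; []<>(p & ~q) there: t:F, u:T. ✓
u: no successors, so <>[]<>(p & ~q) fails. ✗
v: successors {t}; []<>(p & ~q) there: t:F. ✗
w: successors {u, x}; []<>(p & ~q) there: u:T, x:T. ✓
x: no successors, so <>[]<>(p & ~q) fails. ✗
Satisfying worlds: {t, w}.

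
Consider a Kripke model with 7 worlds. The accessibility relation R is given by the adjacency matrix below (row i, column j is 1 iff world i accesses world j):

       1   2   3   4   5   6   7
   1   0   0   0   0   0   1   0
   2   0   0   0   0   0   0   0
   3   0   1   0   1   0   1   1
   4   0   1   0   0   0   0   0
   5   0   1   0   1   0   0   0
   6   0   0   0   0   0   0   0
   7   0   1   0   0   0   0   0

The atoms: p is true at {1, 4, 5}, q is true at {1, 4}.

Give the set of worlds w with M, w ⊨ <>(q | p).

{3, 5}

1: successors {6}; q | p there: 6:F. ✗
2: no successors, so <>(q | p) fails. ✗
3: successors {2, 4, 6, 7}; q | p there: 2:F, 4:T, 6:F, 7:F. ✓
4: successors {2}; q | p there: 2:F. ✗
5: successors {2, 4}; q | p there: 2:F, 4:T. ✓
6: no successors, so <>(q | p) fails. ✗
7: successors {2}; q | p there: 2:F. ✗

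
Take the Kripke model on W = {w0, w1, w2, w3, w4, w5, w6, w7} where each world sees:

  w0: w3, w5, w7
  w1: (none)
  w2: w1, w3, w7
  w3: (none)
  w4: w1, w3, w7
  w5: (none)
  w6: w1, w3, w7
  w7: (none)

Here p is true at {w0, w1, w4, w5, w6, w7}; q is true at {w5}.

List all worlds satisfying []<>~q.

{w1, w3, w5, w7}

w0: successors {w3, w5, w7}; <>~q there: w3:F, w5:F, w7:F. ✗
w1: no successors, so []<>~q holds vacuously. ✓
w2: successors {w1, w3, w7}; <>~q there: w1:F, w3:F, w7:F. ✗
w3: no successors, so []<>~q holds vacuously. ✓
w4: successors {w1, w3, w7}; <>~q there: w1:F, w3:F, w7:F. ✗
w5: no successors, so []<>~q holds vacuously. ✓
w6: successors {w1, w3, w7}; <>~q there: w1:F, w3:F, w7:F. ✗
w7: no successors, so []<>~q holds vacuously. ✓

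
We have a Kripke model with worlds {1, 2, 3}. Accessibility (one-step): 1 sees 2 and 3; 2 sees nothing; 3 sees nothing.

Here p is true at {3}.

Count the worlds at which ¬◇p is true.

2

1: ◇p is T. ✗
2: ◇p is F. ✓
3: ◇p is F. ✓
Satisfying worlds: {2, 3}.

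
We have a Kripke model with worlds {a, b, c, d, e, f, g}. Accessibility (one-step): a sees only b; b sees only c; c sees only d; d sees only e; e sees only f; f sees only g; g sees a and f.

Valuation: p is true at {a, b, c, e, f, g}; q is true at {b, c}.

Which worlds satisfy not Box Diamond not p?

{a, c, d, e, f, g}

a: Box Diamond not p is F. ✓
b: Box Diamond not p is T. ✗
c: Box Diamond not p is F. ✓
d: Box Diamond not p is F. ✓
e: Box Diamond not p is F. ✓
f: Box Diamond not p is F. ✓
g: Box Diamond not p is F. ✓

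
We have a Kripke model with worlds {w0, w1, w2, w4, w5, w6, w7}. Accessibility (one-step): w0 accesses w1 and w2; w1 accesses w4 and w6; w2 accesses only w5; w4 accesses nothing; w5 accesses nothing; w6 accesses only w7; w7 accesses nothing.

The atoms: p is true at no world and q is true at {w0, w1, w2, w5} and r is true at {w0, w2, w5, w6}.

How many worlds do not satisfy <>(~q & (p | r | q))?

6

w0: successors {w1, w2}; ~q & (p | r | q) there: w1:F, w2:F. ✗
w1: successors {w4, w6}; ~q & (p | r | q) there: w4:F, w6:T. ✓
w2: successors {w5}; ~q & (p | r | q) there: w5:F. ✗
w4: no successors, so <>(~q & (p | r | q)) fails. ✗
w5: no successors, so <>(~q & (p | r | q)) fails. ✗
w6: successors {w7}; ~q & (p | r | q) there: w7:F. ✗
w7: no successors, so <>(~q & (p | r | q)) fails. ✗
Satisfying worlds: {w1}.
So <>(~q & (p | r | q)) fails at the other 6 worlds.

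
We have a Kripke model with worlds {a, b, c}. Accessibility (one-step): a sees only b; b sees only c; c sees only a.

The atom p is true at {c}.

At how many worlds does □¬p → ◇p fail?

2

a: □¬p is T, ◇p is F. ✗
b: □¬p is F, ◇p is T. ✓
c: □¬p is T, ◇p is F. ✗
Satisfying worlds: {b}.
So □¬p → ◇p fails at the other 2 worlds.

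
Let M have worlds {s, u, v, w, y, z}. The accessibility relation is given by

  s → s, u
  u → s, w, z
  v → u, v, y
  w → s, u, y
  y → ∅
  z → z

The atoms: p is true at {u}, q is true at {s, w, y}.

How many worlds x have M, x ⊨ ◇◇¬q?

5

s: successors {s, u}; ◇¬q there: s:T, u:T. ✓
u: successors {s, w, z}; ◇¬q there: s:T, w:T, z:T. ✓
v: successors {u, v, y}; ◇¬q there: u:T, v:T, y:F. ✓
w: successors {s, u, y}; ◇¬q there: s:T, u:T, y:F. ✓
y: no successors, so ◇◇¬q fails. ✗
z: successors {z}; ◇¬q there: z:T. ✓
Satisfying worlds: {s, u, v, w, z}.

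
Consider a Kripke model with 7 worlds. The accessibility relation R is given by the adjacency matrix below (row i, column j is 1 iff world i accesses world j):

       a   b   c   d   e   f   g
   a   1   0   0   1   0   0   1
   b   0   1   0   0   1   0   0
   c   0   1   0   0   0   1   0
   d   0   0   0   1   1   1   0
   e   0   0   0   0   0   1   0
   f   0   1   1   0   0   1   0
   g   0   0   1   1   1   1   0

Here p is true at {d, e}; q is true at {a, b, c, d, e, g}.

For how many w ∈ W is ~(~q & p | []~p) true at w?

4

a: ~q & p | []~p is F. ✓
b: ~q & p | []~p is F. ✓
c: ~q & p | []~p is T. ✗
d: ~q & p | []~p is F. ✓
e: ~q & p | []~p is T. ✗
f: ~q & p | []~p is T. ✗
g: ~q & p | []~p is F. ✓
Satisfying worlds: {a, b, d, g}.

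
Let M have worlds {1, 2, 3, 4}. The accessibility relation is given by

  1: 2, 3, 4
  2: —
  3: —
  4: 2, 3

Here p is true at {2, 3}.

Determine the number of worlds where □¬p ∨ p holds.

1: □¬p is F, p is F. ✗
2: □¬p is T, p is T. ✓
3: □¬p is T, p is T. ✓
4: □¬p is F, p is F. ✗
Satisfying worlds: {2, 3}.

2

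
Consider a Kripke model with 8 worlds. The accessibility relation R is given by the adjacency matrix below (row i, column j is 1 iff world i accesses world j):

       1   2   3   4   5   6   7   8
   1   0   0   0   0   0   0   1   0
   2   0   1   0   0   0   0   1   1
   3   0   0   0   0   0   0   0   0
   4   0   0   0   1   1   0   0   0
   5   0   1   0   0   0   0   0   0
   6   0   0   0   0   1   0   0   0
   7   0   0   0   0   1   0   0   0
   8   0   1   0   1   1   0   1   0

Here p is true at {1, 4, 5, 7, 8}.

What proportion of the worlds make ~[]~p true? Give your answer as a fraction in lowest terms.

1: []~p is F. ✓
2: []~p is F. ✓
3: []~p is T. ✗
4: []~p is F. ✓
5: []~p is T. ✗
6: []~p is F. ✓
7: []~p is F. ✓
8: []~p is F. ✓
That's 6 of 8 worlds, so 6/8 = 3/4.

3/4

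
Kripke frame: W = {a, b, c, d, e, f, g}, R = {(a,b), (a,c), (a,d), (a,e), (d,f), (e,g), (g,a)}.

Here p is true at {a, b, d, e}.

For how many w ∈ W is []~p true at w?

a: successors {b, c, d, e}; ~p there: b:F, c:T, d:F, e:F. ✗
b: no successors, so []~p holds vacuously. ✓
c: no successors, so []~p holds vacuously. ✓
d: successors {f}; ~p there: f:T. ✓
e: successors {g}; ~p there: g:T. ✓
f: no successors, so []~p holds vacuously. ✓
g: successors {a}; ~p there: a:F. ✗
Satisfying worlds: {b, c, d, e, f}.

5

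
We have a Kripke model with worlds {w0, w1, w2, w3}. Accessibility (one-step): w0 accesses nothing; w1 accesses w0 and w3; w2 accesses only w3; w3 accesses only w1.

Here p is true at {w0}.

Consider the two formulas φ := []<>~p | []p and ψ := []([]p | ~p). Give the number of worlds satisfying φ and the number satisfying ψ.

For []<>~p | []p:
w0: []<>~p is T, []p is T. ✓
w1: []<>~p is F, []p is F. ✗
w2: []<>~p is T, []p is F. ✓
w3: []<>~p is T, []p is F. ✓
— 3 worlds.
For []([]p | ~p):
w0: no successors, so []([]p | ~p) holds vacuously. ✓
w1: successors {w0, w3}; []p | ~p there: w0:T, w3:T. ✓
w2: successors {w3}; []p | ~p there: w3:T. ✓
w3: successors {w1}; []p | ~p there: w1:T. ✓
— 4 worlds.

3 and 4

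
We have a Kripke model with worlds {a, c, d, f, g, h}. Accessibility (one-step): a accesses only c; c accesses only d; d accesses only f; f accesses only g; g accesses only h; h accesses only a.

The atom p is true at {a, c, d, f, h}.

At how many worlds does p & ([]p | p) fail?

1

a: p is T, []p | p is T. ✓
c: p is T, []p | p is T. ✓
d: p is T, []p | p is T. ✓
f: p is T, []p | p is T. ✓
g: p is F, []p | p is T. ✗
h: p is T, []p | p is T. ✓
Satisfying worlds: {a, c, d, f, h}.
So p & ([]p | p) fails at the other 1 world.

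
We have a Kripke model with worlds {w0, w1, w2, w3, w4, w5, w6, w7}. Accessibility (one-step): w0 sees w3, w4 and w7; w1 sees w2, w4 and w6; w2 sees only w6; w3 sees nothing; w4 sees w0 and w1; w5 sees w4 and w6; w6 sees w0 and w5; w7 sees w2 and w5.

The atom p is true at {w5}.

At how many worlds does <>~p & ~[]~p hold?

w0: <>~p is T, ~[]~p is F. ✗
w1: <>~p is T, ~[]~p is F. ✗
w2: <>~p is T, ~[]~p is F. ✗
w3: <>~p is F, ~[]~p is F. ✗
w4: <>~p is T, ~[]~p is F. ✗
w5: <>~p is T, ~[]~p is F. ✗
w6: <>~p is T, ~[]~p is T. ✓
w7: <>~p is T, ~[]~p is T. ✓
Satisfying worlds: {w6, w7}.

2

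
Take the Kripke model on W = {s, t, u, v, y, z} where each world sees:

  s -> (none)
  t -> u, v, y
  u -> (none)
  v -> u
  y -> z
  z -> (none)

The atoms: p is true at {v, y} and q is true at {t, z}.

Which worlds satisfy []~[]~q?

{s, u, z}

s: no successors, so []~[]~q holds vacuously. ✓
t: successors {u, v, y}; ~[]~q there: u:F, v:F, y:T. ✗
u: no successors, so []~[]~q holds vacuously. ✓
v: successors {u}; ~[]~q there: u:F. ✗
y: successors {z}; ~[]~q there: z:F. ✗
z: no successors, so []~[]~q holds vacuously. ✓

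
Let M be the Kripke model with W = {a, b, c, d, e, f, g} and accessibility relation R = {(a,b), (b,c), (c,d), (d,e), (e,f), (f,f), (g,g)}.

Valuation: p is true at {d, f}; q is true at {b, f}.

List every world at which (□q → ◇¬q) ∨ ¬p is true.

{a, b, c, d, e, g}

a: □q → ◇¬q is F, ¬p is T. ✓
b: □q → ◇¬q is T, ¬p is T. ✓
c: □q → ◇¬q is T, ¬p is T. ✓
d: □q → ◇¬q is T, ¬p is F. ✓
e: □q → ◇¬q is F, ¬p is T. ✓
f: □q → ◇¬q is F, ¬p is F. ✗
g: □q → ◇¬q is T, ¬p is T. ✓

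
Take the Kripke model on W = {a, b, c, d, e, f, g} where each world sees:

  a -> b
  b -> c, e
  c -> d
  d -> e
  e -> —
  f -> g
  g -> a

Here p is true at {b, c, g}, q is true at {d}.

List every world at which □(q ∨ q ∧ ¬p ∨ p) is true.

a: successors {b}; q ∨ q ∧ ¬p ∨ p there: b:T. ✓
b: successors {c, e}; q ∨ q ∧ ¬p ∨ p there: c:T, e:F. ✗
c: successors {d}; q ∨ q ∧ ¬p ∨ p there: d:T. ✓
d: successors {e}; q ∨ q ∧ ¬p ∨ p there: e:F. ✗
e: no successors, so □(q ∨ q ∧ ¬p ∨ p) holds vacuously. ✓
f: successors {g}; q ∨ q ∧ ¬p ∨ p there: g:T. ✓
g: successors {a}; q ∨ q ∧ ¬p ∨ p there: a:F. ✗

{a, c, e, f}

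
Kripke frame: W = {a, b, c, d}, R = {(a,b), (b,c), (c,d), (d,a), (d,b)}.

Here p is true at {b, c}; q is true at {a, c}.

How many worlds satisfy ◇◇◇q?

a: successors {b}; ◇◇q there: b:F. ✗
b: successors {c}; ◇◇q there: c:T. ✓
c: successors {d}; ◇◇q there: d:T. ✓
d: successors {a, b}; ◇◇q there: a:T, b:F. ✓
Satisfying worlds: {b, c, d}.

3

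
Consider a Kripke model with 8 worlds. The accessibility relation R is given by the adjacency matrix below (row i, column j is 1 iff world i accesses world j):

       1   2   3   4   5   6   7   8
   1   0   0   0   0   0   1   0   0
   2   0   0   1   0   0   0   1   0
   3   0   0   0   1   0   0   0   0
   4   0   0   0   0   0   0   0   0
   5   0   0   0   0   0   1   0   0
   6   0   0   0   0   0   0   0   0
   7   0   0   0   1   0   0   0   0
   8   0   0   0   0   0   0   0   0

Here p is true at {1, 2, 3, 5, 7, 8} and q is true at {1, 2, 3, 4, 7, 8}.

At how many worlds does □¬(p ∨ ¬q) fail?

3

1: successors {6}; ¬(p ∨ ¬q) there: 6:F. ✗
2: successors {3, 7}; ¬(p ∨ ¬q) there: 3:F, 7:F. ✗
3: successors {4}; ¬(p ∨ ¬q) there: 4:T. ✓
4: no successors, so □¬(p ∨ ¬q) holds vacuously. ✓
5: successors {6}; ¬(p ∨ ¬q) there: 6:F. ✗
6: no successors, so □¬(p ∨ ¬q) holds vacuously. ✓
7: successors {4}; ¬(p ∨ ¬q) there: 4:T. ✓
8: no successors, so □¬(p ∨ ¬q) holds vacuously. ✓
Satisfying worlds: {3, 4, 6, 7, 8}.
So □¬(p ∨ ¬q) fails at the other 3 worlds.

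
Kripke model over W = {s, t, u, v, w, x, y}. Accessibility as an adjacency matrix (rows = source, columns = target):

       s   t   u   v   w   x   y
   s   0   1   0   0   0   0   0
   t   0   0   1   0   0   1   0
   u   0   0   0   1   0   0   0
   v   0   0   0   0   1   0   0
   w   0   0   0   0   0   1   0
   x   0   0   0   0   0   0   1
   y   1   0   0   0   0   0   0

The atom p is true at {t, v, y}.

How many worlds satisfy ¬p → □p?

6

s: ¬p is T, □p is T. ✓
t: ¬p is F, □p is F. ✓
u: ¬p is T, □p is T. ✓
v: ¬p is F, □p is F. ✓
w: ¬p is T, □p is F. ✗
x: ¬p is T, □p is T. ✓
y: ¬p is F, □p is F. ✓
Satisfying worlds: {s, t, u, v, x, y}.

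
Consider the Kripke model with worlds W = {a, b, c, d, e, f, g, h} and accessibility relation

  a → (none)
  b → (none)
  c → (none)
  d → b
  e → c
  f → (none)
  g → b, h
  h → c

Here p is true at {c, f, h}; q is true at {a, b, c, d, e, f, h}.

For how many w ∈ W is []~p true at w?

5

a: no successors, so []~p holds vacuously. ✓
b: no successors, so []~p holds vacuously. ✓
c: no successors, so []~p holds vacuously. ✓
d: successors {b}; ~p there: b:T. ✓
e: successors {c}; ~p there: c:F. ✗
f: no successors, so []~p holds vacuously. ✓
g: successors {b, h}; ~p there: b:T, h:F. ✗
h: successors {c}; ~p there: c:F. ✗
Satisfying worlds: {a, b, c, d, f}.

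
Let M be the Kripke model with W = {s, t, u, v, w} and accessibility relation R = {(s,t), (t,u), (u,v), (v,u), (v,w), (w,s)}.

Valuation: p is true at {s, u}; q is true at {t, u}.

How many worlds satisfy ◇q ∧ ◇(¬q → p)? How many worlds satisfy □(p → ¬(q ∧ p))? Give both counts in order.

3 and 3

For ◇q ∧ ◇(¬q → p):
s: ◇q is T, ◇(¬q → p) is T. ✓
t: ◇q is T, ◇(¬q → p) is T. ✓
u: ◇q is F, ◇(¬q → p) is F. ✗
v: ◇q is T, ◇(¬q → p) is T. ✓
w: ◇q is F, ◇(¬q → p) is T. ✗
— 3 worlds.
For □(p → ¬(q ∧ p)):
s: successors {t}; p → ¬(q ∧ p) there: t:T. ✓
t: successors {u}; p → ¬(q ∧ p) there: u:F. ✗
u: successors {v}; p → ¬(q ∧ p) there: v:T. ✓
v: successors {u, w}; p → ¬(q ∧ p) there: u:F, w:T. ✗
w: successors {s}; p → ¬(q ∧ p) there: s:T. ✓
— 3 worlds.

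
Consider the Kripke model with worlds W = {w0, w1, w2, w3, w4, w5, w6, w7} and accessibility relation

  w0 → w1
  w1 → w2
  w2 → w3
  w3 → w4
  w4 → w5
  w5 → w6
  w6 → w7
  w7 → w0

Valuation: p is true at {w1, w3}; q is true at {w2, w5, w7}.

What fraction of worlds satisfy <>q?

w0: successors {w1}; q there: w1:F. ✗
w1: successors {w2}; q there: w2:T. ✓
w2: successors {w3}; q there: w3:F. ✗
w3: successors {w4}; q there: w4:F. ✗
w4: successors {w5}; q there: w5:T. ✓
w5: successors {w6}; q there: w6:F. ✗
w6: successors {w7}; q there: w7:T. ✓
w7: successors {w0}; q there: w0:F. ✗
That's 3 of 8 worlds, so 3/8.

3/8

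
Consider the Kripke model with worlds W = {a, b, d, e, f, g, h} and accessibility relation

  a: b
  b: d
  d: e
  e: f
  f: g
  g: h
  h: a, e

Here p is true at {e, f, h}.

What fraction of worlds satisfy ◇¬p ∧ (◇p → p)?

4/7

a: ◇¬p is T, ◇p → p is T. ✓
b: ◇¬p is T, ◇p → p is T. ✓
d: ◇¬p is F, ◇p → p is F. ✗
e: ◇¬p is F, ◇p → p is T. ✗
f: ◇¬p is T, ◇p → p is T. ✓
g: ◇¬p is F, ◇p → p is F. ✗
h: ◇¬p is T, ◇p → p is T. ✓
That's 4 of 7 worlds, so 4/7.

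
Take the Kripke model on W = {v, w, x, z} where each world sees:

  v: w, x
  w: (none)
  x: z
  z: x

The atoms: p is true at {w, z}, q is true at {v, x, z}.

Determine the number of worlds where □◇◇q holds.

v: successors {w, x}; ◇◇q there: w:F, x:T. ✗
w: no successors, so □◇◇q holds vacuously. ✓
x: successors {z}; ◇◇q there: z:T. ✓
z: successors {x}; ◇◇q there: x:T. ✓
Satisfying worlds: {w, x, z}.

3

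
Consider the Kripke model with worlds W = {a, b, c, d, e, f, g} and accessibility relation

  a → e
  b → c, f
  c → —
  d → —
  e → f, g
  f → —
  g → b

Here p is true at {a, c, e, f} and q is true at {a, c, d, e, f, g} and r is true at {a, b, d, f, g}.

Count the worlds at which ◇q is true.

a: successors {e}; q there: e:T. ✓
b: successors {c, f}; q there: c:T, f:T. ✓
c: no successors, so ◇q fails. ✗
d: no successors, so ◇q fails. ✗
e: successors {f, g}; q there: f:T, g:T. ✓
f: no successors, so ◇q fails. ✗
g: successors {b}; q there: b:F. ✗
Satisfying worlds: {a, b, e}.

3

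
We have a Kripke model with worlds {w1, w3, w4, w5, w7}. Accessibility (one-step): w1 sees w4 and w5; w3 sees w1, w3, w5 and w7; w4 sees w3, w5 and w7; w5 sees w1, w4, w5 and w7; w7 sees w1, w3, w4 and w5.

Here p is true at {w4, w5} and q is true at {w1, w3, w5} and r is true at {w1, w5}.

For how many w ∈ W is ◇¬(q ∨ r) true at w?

5

w1: successors {w4, w5}; ¬(q ∨ r) there: w4:T, w5:F. ✓
w3: successors {w1, w3, w5, w7}; ¬(q ∨ r) there: w1:F, w3:F, w5:F, w7:T. ✓
w4: successors {w3, w5, w7}; ¬(q ∨ r) there: w3:F, w5:F, w7:T. ✓
w5: successors {w1, w4, w5, w7}; ¬(q ∨ r) there: w1:F, w4:T, w5:F, w7:T. ✓
w7: successors {w1, w3, w4, w5}; ¬(q ∨ r) there: w1:F, w3:F, w4:T, w5:F. ✓
Satisfying worlds: {w1, w3, w4, w5, w7}.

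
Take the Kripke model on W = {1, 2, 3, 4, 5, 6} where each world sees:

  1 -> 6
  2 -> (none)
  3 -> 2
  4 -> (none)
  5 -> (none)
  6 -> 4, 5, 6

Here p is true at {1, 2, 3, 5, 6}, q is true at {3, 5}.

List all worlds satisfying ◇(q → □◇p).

1: successors {6}; q → □◇p there: 6:T. ✓
2: no successors, so ◇(q → □◇p) fails. ✗
3: successors {2}; q → □◇p there: 2:T. ✓
4: no successors, so ◇(q → □◇p) fails. ✗
5: no successors, so ◇(q → □◇p) fails. ✗
6: successors {4, 5, 6}; q → □◇p there: 4:T, 5:T, 6:T. ✓

{1, 3, 6}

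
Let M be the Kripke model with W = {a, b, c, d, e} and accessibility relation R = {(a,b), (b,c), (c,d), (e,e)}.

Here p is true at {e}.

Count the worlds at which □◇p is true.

a: successors {b}; ◇p there: b:F. ✗
b: successors {c}; ◇p there: c:F. ✗
c: successors {d}; ◇p there: d:F. ✗
d: no successors, so □◇p holds vacuously. ✓
e: successors {e}; ◇p there: e:T. ✓
Satisfying worlds: {d, e}.

2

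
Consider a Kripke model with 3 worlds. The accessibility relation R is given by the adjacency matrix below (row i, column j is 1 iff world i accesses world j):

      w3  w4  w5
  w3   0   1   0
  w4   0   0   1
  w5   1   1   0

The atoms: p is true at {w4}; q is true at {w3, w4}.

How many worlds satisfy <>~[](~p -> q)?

2

w3: successors {w4}; ~[](~p -> q) there: w4:T. ✓
w4: successors {w5}; ~[](~p -> q) there: w5:F. ✗
w5: successors {w3, w4}; ~[](~p -> q) there: w3:F, w4:T. ✓
Satisfying worlds: {w3, w5}.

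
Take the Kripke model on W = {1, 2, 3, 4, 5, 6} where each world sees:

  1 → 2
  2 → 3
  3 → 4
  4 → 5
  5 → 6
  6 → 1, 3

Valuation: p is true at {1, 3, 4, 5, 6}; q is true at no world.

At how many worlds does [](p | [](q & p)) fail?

1

1: successors {2}; p | [](q & p) there: 2:F. ✗
2: successors {3}; p | [](q & p) there: 3:T. ✓
3: successors {4}; p | [](q & p) there: 4:T. ✓
4: successors {5}; p | [](q & p) there: 5:T. ✓
5: successors {6}; p | [](q & p) there: 6:T. ✓
6: successors {1, 3}; p | [](q & p) there: 1:T, 3:T. ✓
Satisfying worlds: {2, 3, 4, 5, 6}.
So [](p | [](q & p)) fails at the other 1 world.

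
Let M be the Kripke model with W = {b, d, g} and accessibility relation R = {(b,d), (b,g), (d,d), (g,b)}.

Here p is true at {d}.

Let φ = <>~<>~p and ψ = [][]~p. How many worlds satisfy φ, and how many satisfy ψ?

For <>~<>~p:
b: successors {d, g}; ~<>~p there: d:T, g:F. ✓
d: successors {d}; ~<>~p there: d:T. ✓
g: successors {b}; ~<>~p there: b:F. ✗
— 2 worlds.
For [][]~p:
b: successors {d, g}; []~p there: d:F, g:T. ✗
d: successors {d}; []~p there: d:F. ✗
g: successors {b}; []~p there: b:F. ✗
— 0 worlds.

2 and 0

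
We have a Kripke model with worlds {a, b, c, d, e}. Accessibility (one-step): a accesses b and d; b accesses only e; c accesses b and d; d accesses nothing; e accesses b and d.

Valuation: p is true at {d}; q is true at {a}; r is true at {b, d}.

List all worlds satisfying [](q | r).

{a, c, d, e}

a: successors {b, d}; q | r there: b:T, d:T. ✓
b: successors {e}; q | r there: e:F. ✗
c: successors {b, d}; q | r there: b:T, d:T. ✓
d: no successors, so [](q | r) holds vacuously. ✓
e: successors {b, d}; q | r there: b:T, d:T. ✓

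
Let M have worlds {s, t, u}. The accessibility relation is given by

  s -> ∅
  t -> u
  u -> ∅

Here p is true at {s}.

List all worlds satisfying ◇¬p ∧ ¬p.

s: ◇¬p is F, ¬p is F. ✗
t: ◇¬p is T, ¬p is T. ✓
u: ◇¬p is F, ¬p is T. ✗

{t}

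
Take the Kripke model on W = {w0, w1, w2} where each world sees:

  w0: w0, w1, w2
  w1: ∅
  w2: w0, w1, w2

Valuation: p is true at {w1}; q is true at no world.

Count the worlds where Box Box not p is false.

2

w0: successors {w0, w1, w2}; Box not p there: w0:F, w1:T, w2:F. ✗
w1: no successors, so Box Box not p holds vacuously. ✓
w2: successors {w0, w1, w2}; Box not p there: w0:F, w1:T, w2:F. ✗
Satisfying worlds: {w1}.
So Box Box not p fails at the other 2 worlds.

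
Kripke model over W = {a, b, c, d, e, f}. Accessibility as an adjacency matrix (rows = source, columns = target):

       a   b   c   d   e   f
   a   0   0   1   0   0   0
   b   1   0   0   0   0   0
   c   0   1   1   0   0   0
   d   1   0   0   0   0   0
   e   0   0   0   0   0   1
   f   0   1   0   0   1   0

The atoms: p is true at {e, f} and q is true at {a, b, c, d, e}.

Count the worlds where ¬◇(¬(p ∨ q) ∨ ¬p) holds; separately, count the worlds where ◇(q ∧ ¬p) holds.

For ¬◇(¬(p ∨ q) ∨ ¬p):
a: ◇(¬(p ∨ q) ∨ ¬p) is T. ✗
b: ◇(¬(p ∨ q) ∨ ¬p) is T. ✗
c: ◇(¬(p ∨ q) ∨ ¬p) is T. ✗
d: ◇(¬(p ∨ q) ∨ ¬p) is T. ✗
e: ◇(¬(p ∨ q) ∨ ¬p) is F. ✓
f: ◇(¬(p ∨ q) ∨ ¬p) is T. ✗
— 1 world.
For ◇(q ∧ ¬p):
a: successors {c}; q ∧ ¬p there: c:T. ✓
b: successors {a}; q ∧ ¬p there: a:T. ✓
c: successors {b, c}; q ∧ ¬p there: b:T, c:T. ✓
d: successors {a}; q ∧ ¬p there: a:T. ✓
e: successors {f}; q ∧ ¬p there: f:F. ✗
f: successors {b, e}; q ∧ ¬p there: b:T, e:F. ✓
— 5 worlds.

1 and 5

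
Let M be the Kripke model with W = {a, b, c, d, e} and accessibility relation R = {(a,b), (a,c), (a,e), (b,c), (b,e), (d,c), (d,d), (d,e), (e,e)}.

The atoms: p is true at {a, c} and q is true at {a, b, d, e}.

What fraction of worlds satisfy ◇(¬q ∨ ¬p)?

4/5

a: successors {b, c, e}; ¬q ∨ ¬p there: b:T, c:T, e:T. ✓
b: successors {c, e}; ¬q ∨ ¬p there: c:T, e:T. ✓
c: no successors, so ◇(¬q ∨ ¬p) fails. ✗
d: successors {c, d, e}; ¬q ∨ ¬p there: c:T, d:T, e:T. ✓
e: successors {e}; ¬q ∨ ¬p there: e:T. ✓
That's 4 of 5 worlds, so 4/5.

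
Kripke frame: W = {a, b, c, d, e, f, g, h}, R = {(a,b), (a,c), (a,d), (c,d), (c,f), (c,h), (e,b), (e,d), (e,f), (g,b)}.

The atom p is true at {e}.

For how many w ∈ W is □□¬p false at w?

a: successors {b, c, d}; □¬p there: b:T, c:T, d:T. ✓
b: no successors, so □□¬p holds vacuously. ✓
c: successors {d, f, h}; □¬p there: d:T, f:T, h:T. ✓
d: no successors, so □□¬p holds vacuously. ✓
e: successors {b, d, f}; □¬p there: b:T, d:T, f:T. ✓
f: no successors, so □□¬p holds vacuously. ✓
g: successors {b}; □¬p there: b:T. ✓
h: no successors, so □□¬p holds vacuously. ✓
Satisfying worlds: {a, b, c, d, e, f, g, h}.
So □□¬p fails at the other 0 worlds.

0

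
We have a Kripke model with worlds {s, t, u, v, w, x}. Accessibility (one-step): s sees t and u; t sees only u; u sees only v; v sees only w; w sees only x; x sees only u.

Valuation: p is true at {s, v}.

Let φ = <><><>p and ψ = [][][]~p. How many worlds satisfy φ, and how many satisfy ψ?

For <><><>p:
s: successors {t, u}; <><>p there: t:T, u:F. ✓
t: successors {u}; <><>p there: u:F. ✗
u: successors {v}; <><>p there: v:F. ✗
v: successors {w}; <><>p there: w:F. ✗
w: successors {x}; <><>p there: x:T. ✓
x: successors {u}; <><>p there: u:F. ✗
— 2 worlds.
For [][][]~p:
s: successors {t, u}; [][]~p there: t:F, u:T. ✗
t: successors {u}; [][]~p there: u:T. ✓
u: successors {v}; [][]~p there: v:T. ✓
v: successors {w}; [][]~p there: w:T. ✓
w: successors {x}; [][]~p there: x:F. ✗
x: successors {u}; [][]~p there: u:T. ✓
— 4 worlds.

2 and 4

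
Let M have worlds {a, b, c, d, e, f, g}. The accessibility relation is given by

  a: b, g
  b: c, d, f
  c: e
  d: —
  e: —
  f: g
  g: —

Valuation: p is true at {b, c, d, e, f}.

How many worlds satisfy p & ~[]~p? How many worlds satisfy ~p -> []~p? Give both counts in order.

For p & ~[]~p:
a: p is F, ~[]~p is T. ✗
b: p is T, ~[]~p is T. ✓
c: p is T, ~[]~p is T. ✓
d: p is T, ~[]~p is F. ✗
e: p is T, ~[]~p is F. ✗
f: p is T, ~[]~p is F. ✗
g: p is F, ~[]~p is F. ✗
— 2 worlds.
For ~p -> []~p:
a: ~p is T, []~p is F. ✗
b: ~p is F, []~p is F. ✓
c: ~p is F, []~p is F. ✓
d: ~p is F, []~p is T. ✓
e: ~p is F, []~p is T. ✓
f: ~p is F, []~p is T. ✓
g: ~p is T, []~p is T. ✓
— 6 worlds.

2 and 6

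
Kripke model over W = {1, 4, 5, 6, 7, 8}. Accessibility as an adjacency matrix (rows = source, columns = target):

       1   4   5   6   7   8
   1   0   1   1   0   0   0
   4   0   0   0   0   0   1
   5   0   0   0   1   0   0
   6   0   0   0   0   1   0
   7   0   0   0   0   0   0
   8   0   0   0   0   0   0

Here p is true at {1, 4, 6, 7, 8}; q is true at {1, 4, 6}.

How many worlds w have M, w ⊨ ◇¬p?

1: successors {4, 5}; ¬p there: 4:F, 5:T. ✓
4: successors {8}; ¬p there: 8:F. ✗
5: successors {6}; ¬p there: 6:F. ✗
6: successors {7}; ¬p there: 7:F. ✗
7: no successors, so ◇¬p fails. ✗
8: no successors, so ◇¬p fails. ✗
Satisfying worlds: {1}.

1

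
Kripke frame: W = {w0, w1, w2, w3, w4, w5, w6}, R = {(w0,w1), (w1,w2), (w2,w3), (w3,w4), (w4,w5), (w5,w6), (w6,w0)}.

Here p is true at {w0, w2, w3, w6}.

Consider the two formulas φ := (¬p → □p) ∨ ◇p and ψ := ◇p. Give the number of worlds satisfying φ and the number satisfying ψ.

For (¬p → □p) ∨ ◇p:
w0: ¬p → □p is T, ◇p is F. ✓
w1: ¬p → □p is T, ◇p is T. ✓
w2: ¬p → □p is T, ◇p is T. ✓
w3: ¬p → □p is T, ◇p is F. ✓
w4: ¬p → □p is F, ◇p is F. ✗
w5: ¬p → □p is T, ◇p is T. ✓
w6: ¬p → □p is T, ◇p is T. ✓
— 6 worlds.
For ◇p:
w0: successors {w1}; p there: w1:F. ✗
w1: successors {w2}; p there: w2:T. ✓
w2: successors {w3}; p there: w3:T. ✓
w3: successors {w4}; p there: w4:F. ✗
w4: successors {w5}; p there: w5:F. ✗
w5: successors {w6}; p there: w6:T. ✓
w6: successors {w0}; p there: w0:T. ✓
— 4 worlds.

6 and 4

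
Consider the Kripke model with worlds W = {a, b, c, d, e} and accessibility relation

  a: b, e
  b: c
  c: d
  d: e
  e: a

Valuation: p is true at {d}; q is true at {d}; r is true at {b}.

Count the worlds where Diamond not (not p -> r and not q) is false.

1

a: successors {b, e}; not (not p -> r and not q) there: b:F, e:T. ✓
b: successors {c}; not (not p -> r and not q) there: c:T. ✓
c: successors {d}; not (not p -> r and not q) there: d:F. ✗
d: successors {e}; not (not p -> r and not q) there: e:T. ✓
e: successors {a}; not (not p -> r and not q) there: a:T. ✓
Satisfying worlds: {a, b, d, e}.
So Diamond not (not p -> r and not q) fails at the other 1 world.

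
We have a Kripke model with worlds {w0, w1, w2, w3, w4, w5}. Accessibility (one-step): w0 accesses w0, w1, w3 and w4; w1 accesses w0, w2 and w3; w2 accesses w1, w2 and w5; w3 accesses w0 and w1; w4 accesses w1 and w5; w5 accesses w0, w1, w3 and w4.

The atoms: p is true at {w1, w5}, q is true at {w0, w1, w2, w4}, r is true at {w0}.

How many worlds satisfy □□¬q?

w0: successors {w0, w1, w3, w4}; □¬q there: w0:F, w1:F, w3:F, w4:F. ✗
w1: successors {w0, w2, w3}; □¬q there: w0:F, w2:F, w3:F. ✗
w2: successors {w1, w2, w5}; □¬q there: w1:F, w2:F, w5:F. ✗
w3: successors {w0, w1}; □¬q there: w0:F, w1:F. ✗
w4: successors {w1, w5}; □¬q there: w1:F, w5:F. ✗
w5: successors {w0, w1, w3, w4}; □¬q there: w0:F, w1:F, w3:F, w4:F. ✗
Satisfying worlds: ∅.

0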